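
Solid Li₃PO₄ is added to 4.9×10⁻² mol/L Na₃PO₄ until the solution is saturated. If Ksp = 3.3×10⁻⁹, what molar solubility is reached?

1.4×10⁻³ M

Li₃PO₄(s) ⇌ 3 Li⁺(aq) + PO₄³⁻(aq)
PO₄³⁻ is already present at 4.9×10⁻² mol/L. If s mol/L of Li₃PO₄ dissolves, [Li⁺] = 3s while [PO₄³⁻] ≈ 4.9×10⁻² mol/L.
Ksp = [Li⁺]^3[PO₄³⁻] = (3s)^3(4.9×10⁻²)
(3s)^3 = 3.3×10⁻⁹ / (4.9×10⁻²) = 6.7×10⁻⁸
s = 1.4×10⁻³ mol/L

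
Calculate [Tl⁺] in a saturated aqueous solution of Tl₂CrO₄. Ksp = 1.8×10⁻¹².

Tl₂CrO₄(s) ⇌ 2 Tl⁺(aq) + CrO₄²⁻(aq)
For each mole of Tl₂CrO₄ that dissolves per liter, [Tl⁺] = 2s and [CrO₄²⁻] = s; let s denote this solubility.
Ksp = [Tl⁺]^2[CrO₄²⁻] = (2s)^2 · s = 4s^3 = 1.8×10⁻¹²
s = 7.7×10⁻⁵ mol L⁻¹
[Tl⁺] = 2s = 1.5×10⁻⁴ mol L⁻¹

1.5×10⁻⁴ M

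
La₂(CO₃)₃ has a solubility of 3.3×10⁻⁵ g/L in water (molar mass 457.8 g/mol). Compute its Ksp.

Convert to molarity: s = 3.3×10⁻⁵ / 457.8 = 7.208×10⁻⁸ mol/L
La₂(CO₃)₃(s) ⇌ 2 La³⁺(aq) + 3 CO₃²⁻(aq)
Call the molar solubility s, so that [La³⁺] = 2s and [CO₃²⁻] = 3s.
Ksp = [La³⁺]^2[CO₃²⁻]^3 = (2s)^2 · (3s)^3 = 108s^5
Ksp = 108 × (7.208×10⁻⁸)^5 = 2.1×10⁻³⁴

Ksp = 2.1×10⁻³⁴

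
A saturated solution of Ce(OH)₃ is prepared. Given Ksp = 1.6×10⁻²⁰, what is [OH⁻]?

1.5×10⁻⁵ M

Ce(OH)₃(s) ⇌ Ce³⁺(aq) + 3 OH⁻(aq)
Let s be the molar solubility. Then [Ce³⁺] = s and [OH⁻] = 3s.
Ksp = [Ce³⁺][OH⁻]^3 = s · (3s)^3 = 27s^4 = 1.6×10⁻²⁰
s = 4.9×10⁻⁶ mol/L
[OH⁻] = 3s = 1.5×10⁻⁵ mol/L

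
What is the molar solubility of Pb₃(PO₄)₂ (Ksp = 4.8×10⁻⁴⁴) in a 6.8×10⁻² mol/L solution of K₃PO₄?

7.3×10⁻¹⁵ M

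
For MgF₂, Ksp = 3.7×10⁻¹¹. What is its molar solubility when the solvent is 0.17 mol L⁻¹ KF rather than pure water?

MgF₂(s) ⇌ Mg²⁺(aq) + 2 F⁻(aq)
With F⁻ already at 0.17 mol L⁻¹ and s small, take [F⁻] ≈ 0.17 mol L⁻¹ and [Mg²⁺] = s.
Ksp = [Mg²⁺][F⁻]^2 = s(0.17)^2
s = 3.7×10⁻¹¹ / (0.17)^2 = 1.3×10⁻⁹
s = 1.3×10⁻⁹ mol L⁻¹

1.3×10⁻⁹ M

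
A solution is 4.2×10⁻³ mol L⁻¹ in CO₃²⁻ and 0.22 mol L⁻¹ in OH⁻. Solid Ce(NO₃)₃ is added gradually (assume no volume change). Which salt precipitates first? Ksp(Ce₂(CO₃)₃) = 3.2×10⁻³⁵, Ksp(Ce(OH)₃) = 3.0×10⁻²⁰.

Ce(OH)₃

Precipitation of each salt begins when its ion product equals Ksp.
For Ce₂(CO₃)₃: [Ce³⁺] = (Ksp/[CO₃²⁻]^3)^(1/2) = 2.1×10⁻¹⁴ mol L⁻¹
For Ce(OH)₃: [Ce³⁺] = (Ksp/[OH⁻]^3) = 2.8×10⁻¹⁸ mol L⁻¹
Since Ce(OH)₃ needs less Ce³⁺ to reach saturation, it precipitates first.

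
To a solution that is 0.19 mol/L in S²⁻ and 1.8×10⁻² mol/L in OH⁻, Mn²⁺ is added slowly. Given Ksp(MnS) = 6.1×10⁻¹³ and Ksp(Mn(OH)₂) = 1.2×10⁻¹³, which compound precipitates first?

MnS

The threshold for precipitation is Q = Ksp.
For MnS: [Mn²⁺] = (Ksp/[S²⁻]) = 3.2×10⁻¹² mol/L
For Mn(OH)₂: [Mn²⁺] = (Ksp/[OH⁻]^2) = 3.7×10⁻¹⁰ mol/L
MnS requires the lower [Mn²⁺], so it precipitates first.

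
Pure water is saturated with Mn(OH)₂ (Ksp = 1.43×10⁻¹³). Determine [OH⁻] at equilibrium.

Mn(OH)₂(s) ⇌ Mn²⁺(aq) + 2 OH⁻(aq)
With molar solubility s: [Mn²⁺] = s, [OH⁻] = 2s.
Ksp = [Mn²⁺][OH⁻]^2 = s · (2s)^2 = 4s^3 = 1.43×10⁻¹³
s = 3.29×10⁻⁵ mol L⁻¹
[OH⁻] = 2s = 6.59×10⁻⁵ mol L⁻¹

6.59×10⁻⁵ M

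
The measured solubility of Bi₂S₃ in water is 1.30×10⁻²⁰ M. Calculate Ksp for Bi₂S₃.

Ksp = 4.01×10⁻⁹⁸

Bi₂S₃(s) ⇌ 2 Bi³⁺(aq) + 3 S²⁻(aq)
Call the molar solubility s, so that [Bi³⁺] = 2s and [S²⁻] = 3s.
Ksp = [Bi³⁺]^2[S²⁻]^3 = (2s)^2 · (3s)^3 = 108s^5
Ksp = 108 × (1.30×10⁻²⁰)^5 = 4.01×10⁻⁹⁸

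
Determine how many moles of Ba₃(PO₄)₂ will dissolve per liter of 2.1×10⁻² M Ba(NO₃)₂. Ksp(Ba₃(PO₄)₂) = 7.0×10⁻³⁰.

Ba₃(PO₄)₂(s) ⇌ 3 Ba²⁺(aq) + 2 PO₄³⁻(aq)
The solution already contains Ba²⁺ at 2.1×10⁻² M. Let s be the molar solubility of Ba₃(PO₄)₂.
[Ba²⁺] ≈ 2.1×10⁻² M (common ion dominates); [PO₄³⁻] = 2s.
Ksp = [Ba²⁺]^3[PO₄³⁻]^2 = (2.1×10⁻²)^3(2s)^2
(2s)^2 = 7.0×10⁻³⁰ / (2.1×10⁻²)^3 = 7.6×10⁻²⁵
s = 4.3×10⁻¹³ M

4.3×10⁻¹³ M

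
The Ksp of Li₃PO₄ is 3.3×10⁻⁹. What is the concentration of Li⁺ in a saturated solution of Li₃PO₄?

1.0×10⁻² M

Li₃PO₄(s) ⇌ 3 Li⁺(aq) + PO₄³⁻(aq)
If s mol/L of Li₃PO₄ dissolves, [Li⁺] = 3s and [PO₄³⁻] = s.
Ksp = [Li⁺]^3[PO₄³⁻] = (3s)^3 · s = 27s^4 = 3.3×10⁻⁹
s = 3.3×10⁻³ mol L⁻¹
[Li⁺] = 3s = 1.0×10⁻² mol L⁻¹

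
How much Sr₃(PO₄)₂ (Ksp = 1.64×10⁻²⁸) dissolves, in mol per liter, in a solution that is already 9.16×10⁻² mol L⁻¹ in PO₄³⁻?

8.98×10⁻¹⁰ M

Sr₃(PO₄)₂(s) ⇌ 3 Sr²⁺(aq) + 2 PO₄³⁻(aq)
The solution already contains PO₄³⁻ at 9.16×10⁻² mol L⁻¹. Let s be the molar solubility of Sr₃(PO₄)₂.
[PO₄³⁻] ≈ 9.16×10⁻² mol L⁻¹ (common ion dominates); [Sr²⁺] = 3s.
Ksp = [Sr²⁺]^3[PO₄³⁻]^2 = (3s)^3(9.16×10⁻²)^2
(3s)^3 = 1.64×10⁻²⁸ / (9.16×10⁻²)^2 = 1.95×10⁻²⁶
s = 8.98×10⁻¹⁰ mol L⁻¹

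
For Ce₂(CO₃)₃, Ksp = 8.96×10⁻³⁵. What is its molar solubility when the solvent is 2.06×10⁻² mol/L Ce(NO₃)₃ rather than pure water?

Ce₂(CO₃)₃(s) ⇌ 2 Ce³⁺(aq) + 3 CO₃²⁻(aq)
Let s be the solubility of Ce₂(CO₃)₃ here. The common ion gives [Ce³⁺] ≈ 2.06×10⁻² mol/L, and [CO₃²⁻] = 3s.
Ksp = [Ce³⁺]^2[CO₃²⁻]^3 = (2.06×10⁻²)^2(3s)^3
(3s)^3 = 8.96×10⁻³⁵ / (2.06×10⁻²)^2 = 2.11×10⁻³¹
s = 1.98×10⁻¹¹ mol/L

1.98×10⁻¹¹ M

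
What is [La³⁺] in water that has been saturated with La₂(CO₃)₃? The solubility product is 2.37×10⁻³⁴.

1.48×10⁻⁷ M

La₂(CO₃)₃(s) ⇌ 2 La³⁺(aq) + 3 CO₃²⁻(aq)
Call the molar solubility s, so that [La³⁺] = 2s and [CO₃²⁻] = 3s.
Ksp = [La³⁺]^2[CO₃²⁻]^3 = (2s)^2 · (3s)^3 = 108s^5 = 2.37×10⁻³⁴
s = 7.38×10⁻⁸ mol/L
[La³⁺] = 2s = 1.48×10⁻⁷ mol/L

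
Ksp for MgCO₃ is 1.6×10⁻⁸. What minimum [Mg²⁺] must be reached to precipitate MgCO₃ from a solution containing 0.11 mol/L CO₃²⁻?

1.5×10⁻⁷ M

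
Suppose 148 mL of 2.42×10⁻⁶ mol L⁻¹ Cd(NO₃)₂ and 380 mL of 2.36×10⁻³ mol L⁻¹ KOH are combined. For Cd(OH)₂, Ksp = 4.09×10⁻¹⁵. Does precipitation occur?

Yes

After mixing, V = 148 mL + 380 mL = 528 mL.
[Cd²⁺] = (2.42×10⁻⁶)(148)/528 = 6.78×10⁻⁷ mol L⁻¹
[OH⁻] = (2.36×10⁻³)(380)/528 = 1.70×10⁻³ mol L⁻¹
Q = [Cd²⁺][OH⁻]^2 = 1.96×10⁻¹²
Since Q (1.96×10⁻¹²) exceeds Ksp (4.09×10⁻¹⁵), Cd(OH)₂ will precipitate.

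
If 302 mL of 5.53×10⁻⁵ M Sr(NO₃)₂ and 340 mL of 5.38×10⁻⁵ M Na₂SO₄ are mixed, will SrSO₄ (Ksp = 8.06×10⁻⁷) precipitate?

The combined volume is 642 mL.
[Sr²⁺] = (5.53×10⁻⁵)(302)/642 = 2.60×10⁻⁵ M
[SO₄²⁻] = (5.38×10⁻⁵)(340)/642 = 2.85×10⁻⁵ M
Q = [Sr²⁺][SO₄²⁻] = 7.41×10⁻¹⁰
Q < Ksp (7.41×10⁻¹⁰ vs 8.06×10⁻⁷); the solution remains unsaturated and no precipitate forms.

No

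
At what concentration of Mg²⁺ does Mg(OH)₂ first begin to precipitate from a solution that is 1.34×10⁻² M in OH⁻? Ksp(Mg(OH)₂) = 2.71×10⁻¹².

Each salt precipitates once Q = Ksp for that salt.
Mg(OH)₂(s) ⇌ Mg²⁺(aq) + 2 OH⁻(aq)
Ksp = [Mg²⁺][OH⁻]^2 = [Mg²⁺](1.34×10⁻²)^2
[Mg²⁺] = 2.71×10⁻¹² / (1.34×10⁻²)^2 = 1.51×10⁻⁸
[Mg²⁺] = 1.51×10⁻⁸ M

1.51×10⁻⁸ M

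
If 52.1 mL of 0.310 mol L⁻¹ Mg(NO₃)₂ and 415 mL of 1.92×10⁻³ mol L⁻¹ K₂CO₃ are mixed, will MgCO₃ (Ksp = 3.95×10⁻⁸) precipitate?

Yes

After mixing, V = 52.1 mL + 415 mL = 467.1 mL.
[Mg²⁺] = (0.310)(52.1)/467.1 = 3.46×10⁻² mol L⁻¹
[CO₃²⁻] = (1.92×10⁻³)(415)/467.1 = 1.71×10⁻³ mol L⁻¹
Q = [Mg²⁺][CO₃²⁻] = 5.90×10⁻⁵
Because Q > Ksp (5.90×10⁻⁵ vs 3.95×10⁻⁸), a precipitate of MgCO₃ forms.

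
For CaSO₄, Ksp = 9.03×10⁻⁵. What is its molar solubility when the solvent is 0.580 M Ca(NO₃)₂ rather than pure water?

1.56×10⁻⁴ M

CaSO₄(s) ⇌ Ca²⁺(aq) + SO₄²⁻(aq)
With Ca²⁺ already at 0.580 M and s small, take [Ca²⁺] ≈ 0.580 M and [SO₄²⁻] = s.
Ksp = [Ca²⁺][SO₄²⁻] = (0.580)s
s = 9.03×10⁻⁵ / (0.580) = 1.56×10⁻⁴
s = 1.56×10⁻⁴ M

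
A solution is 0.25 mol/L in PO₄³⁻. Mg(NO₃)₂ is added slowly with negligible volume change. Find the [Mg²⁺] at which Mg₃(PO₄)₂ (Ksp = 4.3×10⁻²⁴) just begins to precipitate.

4.1×10⁻⁸ M

Each salt precipitates once Q = Ksp for that salt.
Mg₃(PO₄)₂(s) ⇌ 3 Mg²⁺(aq) + 2 PO₄³⁻(aq)
Ksp = [Mg²⁺]^3[PO₄³⁻]^2 = [Mg²⁺]^3(0.25)^2
[Mg²⁺]^3 = 4.3×10⁻²⁴ / (0.25)^2 = 6.9×10⁻²³
[Mg²⁺] = 4.1×10⁻⁸ mol/L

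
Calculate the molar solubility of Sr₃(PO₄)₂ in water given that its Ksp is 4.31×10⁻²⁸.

1.32×10⁻⁶ M

Sr₃(PO₄)₂(s) ⇌ 3 Sr²⁺(aq) + 2 PO₄³⁻(aq)
For each mole of Sr₃(PO₄)₂ that dissolves per liter, [Sr²⁺] = 3s and [PO₄³⁻] = 2s; let s denote this solubility.
Ksp = [Sr²⁺]^3[PO₄³⁻]^2 = (3s)^3 · (2s)^2 = 108s^5
108s^5 = 4.31×10⁻²⁸  ⇒  s^5 = 3.99×10⁻³⁰
Taking the 5th root, s = 1.32×10⁻⁶ mol L⁻¹.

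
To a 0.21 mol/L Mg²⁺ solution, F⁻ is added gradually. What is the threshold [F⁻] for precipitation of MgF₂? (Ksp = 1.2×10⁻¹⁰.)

Precipitation of each salt begins when its ion product equals Ksp.
MgF₂(s) ⇌ Mg²⁺(aq) + 2 F⁻(aq)
Ksp = [Mg²⁺][F⁻]^2 = [F⁻]^2(0.21)
[F⁻]^2 = 1.2×10⁻¹⁰ / (0.21) = 5.7×10⁻¹⁰
[F⁻] = 2.4×10⁻⁵ mol/L

2.4×10⁻⁵ M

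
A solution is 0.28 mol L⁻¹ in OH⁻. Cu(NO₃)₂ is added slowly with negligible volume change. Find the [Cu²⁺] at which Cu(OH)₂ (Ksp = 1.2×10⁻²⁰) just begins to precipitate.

The threshold for precipitation is Q = Ksp.
Cu(OH)₂(s) ⇌ Cu²⁺(aq) + 2 OH⁻(aq)
Ksp = [Cu²⁺][OH⁻]^2 = [Cu²⁺](0.28)^2
[Cu²⁺] = 1.2×10⁻²⁰ / (0.28)^2 = 1.5×10⁻¹⁹
[Cu²⁺] = 1.5×10⁻¹⁹ mol L⁻¹

1.5×10⁻¹⁹ M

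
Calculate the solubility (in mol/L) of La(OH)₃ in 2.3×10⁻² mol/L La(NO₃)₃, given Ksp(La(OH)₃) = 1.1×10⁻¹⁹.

5.6×10⁻⁷ M

La(OH)₃(s) ⇌ La³⁺(aq) + 3 OH⁻(aq)
The solution already contains La³⁺ at 2.3×10⁻² mol/L. Let s be the molar solubility of La(OH)₃.
[La³⁺] ≈ 2.3×10⁻² mol/L (common ion dominates); [OH⁻] = 3s.
Ksp = [La³⁺][OH⁻]^3 = (2.3×10⁻²)(3s)^3
(3s)^3 = 1.1×10⁻¹⁹ / (2.3×10⁻²) = 4.8×10⁻¹⁸
s = 5.6×10⁻⁷ mol/L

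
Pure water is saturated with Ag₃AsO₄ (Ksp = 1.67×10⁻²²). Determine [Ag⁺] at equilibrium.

Ag₃AsO₄(s) ⇌ 3 Ag⁺(aq) + AsO₄³⁻(aq)
If s mol/L of Ag₃AsO₄ dissolves, [Ag⁺] = 3s and [AsO₄³⁻] = s.
Ksp = [Ag⁺]^3[AsO₄³⁻] = (3s)^3 · s = 27s^4 = 1.67×10⁻²²
s = 1.58×10⁻⁶ mol/L
[Ag⁺] = 3s = 4.73×10⁻⁶ mol/L

4.73×10⁻⁶ M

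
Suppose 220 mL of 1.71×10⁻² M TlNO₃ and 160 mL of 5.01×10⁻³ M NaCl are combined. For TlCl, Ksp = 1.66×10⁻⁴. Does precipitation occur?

No

Total volume after mixing = 220 + 160 = 380 mL.
[Tl⁺] = (1.71×10⁻²)(220)/380 = 9.90×10⁻³ M
[Cl⁻] = (5.01×10⁻³)(160)/380 = 2.11×10⁻³ M
Q = [Tl⁺][Cl⁻] = 2.09×10⁻⁵
Since Q (2.09×10⁻⁵) is less than Ksp (1.66×10⁻⁴), no TlCl precipitates.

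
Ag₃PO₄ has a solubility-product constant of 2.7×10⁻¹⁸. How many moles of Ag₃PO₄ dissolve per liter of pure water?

Ag₃PO₄(s) ⇌ 3 Ag⁺(aq) + PO₄³⁻(aq)
If s mol/L of Ag₃PO₄ dissolves, [Ag⁺] = 3s and [PO₄³⁻] = s.
Ksp = [Ag⁺]^3[PO₄³⁻] = (3s)^3 · s = 27s^4
27s^4 = 2.7×10⁻¹⁸  ⇒  s^4 = 1.0×10⁻¹⁹
s = 1.8×10⁻⁵ M

1.8×10⁻⁵ M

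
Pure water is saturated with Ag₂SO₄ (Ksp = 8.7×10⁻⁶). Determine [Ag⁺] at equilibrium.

Ag₂SO₄(s) ⇌ 2 Ag⁺(aq) + SO₄²⁻(aq)
Let s be the molar solubility. Then [Ag⁺] = 2s and [SO₄²⁻] = s.
Ksp = [Ag⁺]^2[SO₄²⁻] = (2s)^2 · s = 4s^3 = 8.7×10⁻⁶
s = 1.3×10⁻² mol/L
[Ag⁺] = 2s = 2.6×10⁻² mol/L

2.6×10⁻² M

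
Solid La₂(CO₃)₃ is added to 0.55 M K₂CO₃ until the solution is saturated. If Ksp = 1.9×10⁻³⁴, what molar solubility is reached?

1.7×10⁻¹⁷ M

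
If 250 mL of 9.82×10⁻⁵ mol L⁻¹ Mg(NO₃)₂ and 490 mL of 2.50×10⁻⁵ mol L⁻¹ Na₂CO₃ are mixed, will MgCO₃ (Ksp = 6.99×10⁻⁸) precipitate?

The combined volume is 740 mL.
[Mg²⁺] = (9.82×10⁻⁵)(250)/740 = 3.32×10⁻⁵ mol L⁻¹
[CO₃²⁻] = (2.50×10⁻⁵)(490)/740 = 1.66×10⁻⁵ mol L⁻¹
Q = [Mg²⁺][CO₃²⁻] = 5.49×10⁻¹⁰
Since Q (5.49×10⁻¹⁰) is less than Ksp (6.99×10⁻⁸), no MgCO₃ precipitates.

No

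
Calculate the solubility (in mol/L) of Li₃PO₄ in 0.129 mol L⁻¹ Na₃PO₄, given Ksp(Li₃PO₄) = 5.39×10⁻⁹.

Li₃PO₄(s) ⇌ 3 Li⁺(aq) + PO₄³⁻(aq)
Let s be the solubility of Li₃PO₄ here. The common ion gives [PO₄³⁻] ≈ 0.129 mol L⁻¹, and [Li⁺] = 3s.
Ksp = [Li⁺]^3[PO₄³⁻] = (3s)^3(0.129)
(3s)^3 = 5.39×10⁻⁹ / (0.129) = 4.18×10⁻⁸
s = 1.16×10⁻³ mol L⁻¹

1.16×10⁻³ M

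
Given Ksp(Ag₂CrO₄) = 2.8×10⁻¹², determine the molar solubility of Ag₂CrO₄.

8.9×10⁻⁵ M

Ag₂CrO₄(s) ⇌ 2 Ag⁺(aq) + CrO₄²⁻(aq)
Call the molar solubility s, so that [Ag⁺] = 2s and [CrO₄²⁻] = s.
Ksp = [Ag⁺]^2[CrO₄²⁻] = (2s)^2 · s = 4s^3
4s^3 = 2.8×10⁻¹²  ⇒  s^3 = 7.0×10⁻¹³
s = 8.9×10⁻⁵ mol/L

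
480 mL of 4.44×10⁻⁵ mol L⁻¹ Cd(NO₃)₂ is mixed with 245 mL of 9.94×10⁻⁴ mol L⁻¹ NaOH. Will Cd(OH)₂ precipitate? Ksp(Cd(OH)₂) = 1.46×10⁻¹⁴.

Total volume after mixing = 480 + 245 = 725 mL.
[Cd²⁺] = (4.44×10⁻⁵)(480)/725 = 2.94×10⁻⁵ mol L⁻¹
[OH⁻] = (9.94×10⁻⁴)(245)/725 = 3.36×10⁻⁴ mol L⁻¹
Q = [Cd²⁺][OH⁻]^2 = 3.32×10⁻¹²
Q = 3.32×10⁻¹² > Ksp = 1.46×10⁻¹⁴, so the solution is supersaturated and Cd(OH)₂ precipitates.

Yes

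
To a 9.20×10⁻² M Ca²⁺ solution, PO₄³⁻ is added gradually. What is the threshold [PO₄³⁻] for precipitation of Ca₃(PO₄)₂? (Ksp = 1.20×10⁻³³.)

1.24×10⁻¹⁵ M

Each salt precipitates once Q = Ksp for that salt.
Ca₃(PO₄)₂(s) ⇌ 3 Ca²⁺(aq) + 2 PO₄³⁻(aq)
Ksp = [Ca²⁺]^3[PO₄³⁻]^2 = [PO₄³⁻]^2(9.20×10⁻²)^3
[PO₄³⁻]^2 = 1.20×10⁻³³ / (9.20×10⁻²)^3 = 1.54×10⁻³⁰
[PO₄³⁻] = 1.24×10⁻¹⁵ M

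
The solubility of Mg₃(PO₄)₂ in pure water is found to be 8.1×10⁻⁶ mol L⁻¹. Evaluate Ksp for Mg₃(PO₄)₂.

Mg₃(PO₄)₂(s) ⇌ 3 Mg²⁺(aq) + 2 PO₄³⁻(aq)
Let s be the molar solubility. Then [Mg²⁺] = 3s and [PO₄³⁻] = 2s.
Ksp = [Mg²⁺]^3[PO₄³⁻]^2 = (3s)^3 · (2s)^2 = 108s^5
Ksp = 108 × (8.1×10⁻⁶)^5 = 3.8×10⁻²⁴

Ksp = 3.8×10⁻²⁴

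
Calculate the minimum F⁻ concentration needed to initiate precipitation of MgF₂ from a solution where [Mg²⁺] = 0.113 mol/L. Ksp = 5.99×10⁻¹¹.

Precipitation of each salt begins when its ion product equals Ksp.
MgF₂(s) ⇌ Mg²⁺(aq) + 2 F⁻(aq)
Ksp = [Mg²⁺][F⁻]^2 = [F⁻]^2(0.113)
[F⁻]^2 = 5.99×10⁻¹¹ / (0.113) = 5.30×10⁻¹⁰
[F⁻] = 2.30×10⁻⁵ mol/L

2.30×10⁻⁵ M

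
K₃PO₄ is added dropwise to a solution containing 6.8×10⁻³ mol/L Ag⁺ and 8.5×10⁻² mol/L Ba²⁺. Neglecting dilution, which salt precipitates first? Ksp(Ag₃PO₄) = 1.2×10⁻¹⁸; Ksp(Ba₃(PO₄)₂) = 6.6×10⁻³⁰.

Ba₃(PO₄)₂

Precipitation of each salt begins when its ion product equals Ksp.
For Ag₃PO₄: [PO₄³⁻] = (Ksp/[Ag⁺]^3) = 3.8×10⁻¹² mol/L
For Ba₃(PO₄)₂: [PO₄³⁻] = (Ksp/[Ba²⁺]^3)^(1/2) = 1.0×10⁻¹³ mol/L
The smaller threshold [PO₄³⁻] is reached first, so Ba₃(PO₄)₂ precipitates first.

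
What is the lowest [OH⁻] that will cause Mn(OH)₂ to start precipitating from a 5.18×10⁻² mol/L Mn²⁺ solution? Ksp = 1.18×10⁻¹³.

1.51×10⁻⁶ M

The threshold for precipitation is Q = Ksp.
Mn(OH)₂(s) ⇌ Mn²⁺(aq) + 2 OH⁻(aq)
Ksp = [Mn²⁺][OH⁻]^2 = [OH⁻]^2(5.18×10⁻²)
[OH⁻]^2 = 1.18×10⁻¹³ / (5.18×10⁻²) = 2.28×10⁻¹²
[OH⁻] = 1.51×10⁻⁶ mol/L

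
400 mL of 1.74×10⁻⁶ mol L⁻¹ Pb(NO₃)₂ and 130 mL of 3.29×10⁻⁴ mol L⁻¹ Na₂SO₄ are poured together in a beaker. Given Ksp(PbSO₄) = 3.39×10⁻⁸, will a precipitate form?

No

The combined volume is 530 mL.
[Pb²⁺] = (1.74×10⁻⁶)(400)/530 = 1.31×10⁻⁶ mol L⁻¹
[SO₄²⁻] = (3.29×10⁻⁴)(130)/530 = 8.07×10⁻⁵ mol L⁻¹
Q = [Pb²⁺][SO₄²⁻] = 1.06×10⁻¹⁰
Q < Ksp (1.06×10⁻¹⁰ vs 3.39×10⁻⁸); the solution remains unsaturated and no precipitate forms.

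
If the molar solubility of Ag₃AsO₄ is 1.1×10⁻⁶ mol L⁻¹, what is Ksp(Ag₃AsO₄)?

Ksp = 4.0×10⁻²³

Ag₃AsO₄(s) ⇌ 3 Ag⁺(aq) + AsO₄³⁻(aq)
Let s be the molar solubility. Then [Ag⁺] = 3s and [AsO₄³⁻] = s.
Ksp = [Ag⁺]^3[AsO₄³⁻] = (3s)^3 · s = 27s^4
Ksp = 27 × (1.1×10⁻⁶)^4 = 4.0×10⁻²³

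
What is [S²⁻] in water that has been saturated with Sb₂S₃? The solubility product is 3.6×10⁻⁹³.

Sb₂S₃(s) ⇌ 2 Sb³⁺(aq) + 3 S²⁻(aq)
Call the molar solubility s, so that [Sb³⁺] = 2s and [S²⁻] = 3s.
Ksp = [Sb³⁺]^2[S²⁻]^3 = (2s)^2 · (3s)^3 = 108s^5 = 3.6×10⁻⁹³
s = 1.3×10⁻¹⁹ mol/L
[S²⁻] = 3s = 3.8×10⁻¹⁹ mol/L

3.8×10⁻¹⁹ M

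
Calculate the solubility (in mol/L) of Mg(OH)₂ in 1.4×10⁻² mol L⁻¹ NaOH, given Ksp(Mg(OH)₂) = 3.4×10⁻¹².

Mg(OH)₂(s) ⇌ Mg²⁺(aq) + 2 OH⁻(aq)
With OH⁻ already at 1.4×10⁻² mol L⁻¹ and s small, take [OH⁻] ≈ 1.4×10⁻² mol L⁻¹ and [Mg²⁺] = s.
Ksp = [Mg²⁺][OH⁻]^2 = s(1.4×10⁻²)^2
s = 3.4×10⁻¹² / (1.4×10⁻²)^2 = 1.7×10⁻⁸
s = 1.7×10⁻⁸ mol L⁻¹

1.7×10⁻⁸ M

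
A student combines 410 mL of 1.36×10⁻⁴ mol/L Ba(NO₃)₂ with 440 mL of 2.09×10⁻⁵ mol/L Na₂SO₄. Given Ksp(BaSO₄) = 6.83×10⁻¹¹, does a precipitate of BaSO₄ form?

After mixing, V = 410 mL + 440 mL = 850 mL.
[Ba²⁺] = (1.36×10⁻⁴)(410)/850 = 6.56×10⁻⁵ mol/L
[SO₄²⁻] = (2.09×10⁻⁵)(440)/850 = 1.08×10⁻⁵ mol/L
Q = [Ba²⁺][SO₄²⁻] = 7.10×10⁻¹⁰
Since Q (7.10×10⁻¹⁰) exceeds Ksp (6.83×10⁻¹¹), BaSO₄ will precipitate.

Yes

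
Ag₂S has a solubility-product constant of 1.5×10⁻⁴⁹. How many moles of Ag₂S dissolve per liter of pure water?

Ag₂S(s) ⇌ 2 Ag⁺(aq) + S²⁻(aq)
For each mole of Ag₂S that dissolves per liter, [Ag⁺] = 2s and [S²⁻] = s; let s denote this solubility.
Ksp = [Ag⁺]^2[S²⁻] = (2s)^2 · s = 4s^3
4s^3 = 1.5×10⁻⁴⁹  ⇒  s^3 = 3.8×10⁻⁵⁰
s = (3.8×10⁻⁵⁰)^(1/3) = 3.3×10⁻¹⁷ mol/L

3.3×10⁻¹⁷ M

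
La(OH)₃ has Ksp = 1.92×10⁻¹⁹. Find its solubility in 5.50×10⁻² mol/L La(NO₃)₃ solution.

La(OH)₃(s) ⇌ La³⁺(aq) + 3 OH⁻(aq)
With La³⁺ already at 5.50×10⁻² mol/L and s small, take [La³⁺] ≈ 5.50×10⁻² mol/L and [OH⁻] = 3s.
Ksp = [La³⁺][OH⁻]^3 = (5.50×10⁻²)(3s)^3
(3s)^3 = 1.92×10⁻¹⁹ / (5.50×10⁻²) = 3.49×10⁻¹⁸
s = 5.06×10⁻⁷ mol/L

5.06×10⁻⁷ M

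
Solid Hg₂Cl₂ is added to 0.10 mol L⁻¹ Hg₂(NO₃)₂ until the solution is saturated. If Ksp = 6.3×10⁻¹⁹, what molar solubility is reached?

Hg₂Cl₂(s) ⇌ Hg₂²⁺(aq) + 2 Cl⁻(aq)
With Hg₂²⁺ already at 0.10 mol L⁻¹ and s small, take [Hg₂²⁺] ≈ 0.10 mol L⁻¹ and [Cl⁻] = 2s.
Ksp = [Hg₂²⁺][Cl⁻]^2 = (0.10)(2s)^2
(2s)^2 = 6.3×10⁻¹⁹ / (0.10) = 6.3×10⁻¹⁸
s = 1.3×10⁻⁹ mol L⁻¹

1.3×10⁻⁹ M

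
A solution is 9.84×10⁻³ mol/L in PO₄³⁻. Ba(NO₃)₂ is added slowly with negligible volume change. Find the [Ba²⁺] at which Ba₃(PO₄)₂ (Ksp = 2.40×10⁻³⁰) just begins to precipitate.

The threshold for precipitation is Q = Ksp.
Ba₃(PO₄)₂(s) ⇌ 3 Ba²⁺(aq) + 2 PO₄³⁻(aq)
Ksp = [Ba²⁺]^3[PO₄³⁻]^2 = [Ba²⁺]^3(9.84×10⁻³)^2
[Ba²⁺]^3 = 2.40×10⁻³⁰ / (9.84×10⁻³)^2 = 2.48×10⁻²⁶
[Ba²⁺] = 2.92×10⁻⁹ mol/L

2.92×10⁻⁹ M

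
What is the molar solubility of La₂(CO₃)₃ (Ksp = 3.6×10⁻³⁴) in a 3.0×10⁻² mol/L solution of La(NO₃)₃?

2.5×10⁻¹¹ M

La₂(CO₃)₃(s) ⇌ 2 La³⁺(aq) + 3 CO₃²⁻(aq)
La³⁺ is already present at 3.0×10⁻² mol/L. If s mol/L of La₂(CO₃)₃ dissolves, [CO₃²⁻] = 3s while [La³⁺] ≈ 3.0×10⁻² mol/L.
Ksp = [La³⁺]^2[CO₃²⁻]^3 = (3.0×10⁻²)^2(3s)^3
(3s)^3 = 3.6×10⁻³⁴ / (3.0×10⁻²)^2 = 4.0×10⁻³¹
s = 2.5×10⁻¹¹ mol/L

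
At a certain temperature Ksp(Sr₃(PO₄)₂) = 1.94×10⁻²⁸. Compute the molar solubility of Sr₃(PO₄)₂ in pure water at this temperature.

1.12×10⁻⁶ M

Sr₃(PO₄)₂(s) ⇌ 3 Sr²⁺(aq) + 2 PO₄³⁻(aq)
Let s be the molar solubility. Then [Sr²⁺] = 3s and [PO₄³⁻] = 2s.
Ksp = [Sr²⁺]^3[PO₄³⁻]^2 = (3s)^3 · (2s)^2 = 108s^5
108s^5 = 1.94×10⁻²⁸  ⇒  s^5 = 1.80×10⁻³⁰
Taking the 5th root, s = 1.12×10⁻⁶ mol L⁻¹.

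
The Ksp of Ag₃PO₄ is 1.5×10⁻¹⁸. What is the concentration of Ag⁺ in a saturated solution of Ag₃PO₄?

Ag₃PO₄(s) ⇌ 3 Ag⁺(aq) + PO₄³⁻(aq)
Call the molar solubility s, so that [Ag⁺] = 3s and [PO₄³⁻] = s.
Ksp = [Ag⁺]^3[PO₄³⁻] = (3s)^3 · s = 27s^4 = 1.5×10⁻¹⁸
s = 1.5×10⁻⁵ mol/L
[Ag⁺] = 3s = 4.6×10⁻⁵ mol/L

4.6×10⁻⁵ M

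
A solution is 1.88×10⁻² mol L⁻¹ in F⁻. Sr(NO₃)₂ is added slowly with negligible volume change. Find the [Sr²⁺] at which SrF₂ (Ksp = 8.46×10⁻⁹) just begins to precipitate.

The threshold for precipitation is Q = Ksp.
SrF₂(s) ⇌ Sr²⁺(aq) + 2 F⁻(aq)
Ksp = [Sr²⁺][F⁻]^2 = [Sr²⁺](1.88×10⁻²)^2
[Sr²⁺] = 8.46×10⁻⁹ / (1.88×10⁻²)^2 = 2.39×10⁻⁵
[Sr²⁺] = 2.39×10⁻⁵ mol L⁻¹

2.39×10⁻⁵ M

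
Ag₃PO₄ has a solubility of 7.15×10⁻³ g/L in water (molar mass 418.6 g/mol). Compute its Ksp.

Ksp = 2.30×10⁻¹⁸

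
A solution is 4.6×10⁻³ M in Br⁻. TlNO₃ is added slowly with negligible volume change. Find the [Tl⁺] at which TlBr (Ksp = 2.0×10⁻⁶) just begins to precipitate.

Precipitation begins when Q = Ksp.
TlBr(s) ⇌ Tl⁺(aq) + Br⁻(aq)
Ksp = [Tl⁺][Br⁻] = [Tl⁺](4.6×10⁻³)
[Tl⁺] = 2.0×10⁻⁶ / (4.6×10⁻³) = 4.3×10⁻⁴
[Tl⁺] = 4.3×10⁻⁴ M

4.3×10⁻⁴ M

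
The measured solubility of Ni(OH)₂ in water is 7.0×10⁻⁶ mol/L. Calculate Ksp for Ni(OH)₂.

Ni(OH)₂(s) ⇌ Ni²⁺(aq) + 2 OH⁻(aq)
For each mole of Ni(OH)₂ that dissolves per liter, [Ni²⁺] = s and [OH⁻] = 2s; let s denote this solubility.
Ksp = [Ni²⁺][OH⁻]^2 = s · (2s)^2 = 4s^3
Ksp = 4 × (7.0×10⁻⁶)^3 = 1.4×10⁻¹⁵

Ksp = 1.4×10⁻¹⁵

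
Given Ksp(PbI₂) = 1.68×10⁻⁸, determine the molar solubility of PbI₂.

PbI₂(s) ⇌ Pb²⁺(aq) + 2 I⁻(aq)
Let s be the molar solubility. Then [Pb²⁺] = s and [I⁻] = 2s.
Ksp = [Pb²⁺][I⁻]^2 = s · (2s)^2 = 4s^3
4s^3 = 1.68×10⁻⁸  ⇒  s^3 = 4.20×10⁻⁹
Taking the 3rd root, s = 1.61×10⁻³ mol/L.

1.61×10⁻³ M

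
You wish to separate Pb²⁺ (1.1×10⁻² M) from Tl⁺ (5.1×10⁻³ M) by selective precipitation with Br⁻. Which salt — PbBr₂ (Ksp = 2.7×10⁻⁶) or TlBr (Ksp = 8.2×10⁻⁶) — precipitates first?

TlBr

Precipitation of each salt begins when its ion product equals Ksp.
For PbBr₂: [Br⁻] = (Ksp/[Pb²⁺])^(1/2) = 1.6×10⁻² M
For TlBr: [Br⁻] = (Ksp/[Tl⁺]) = 1.6×10⁻³ M
Since TlBr needs less Br⁻ to reach saturation, it precipitates first.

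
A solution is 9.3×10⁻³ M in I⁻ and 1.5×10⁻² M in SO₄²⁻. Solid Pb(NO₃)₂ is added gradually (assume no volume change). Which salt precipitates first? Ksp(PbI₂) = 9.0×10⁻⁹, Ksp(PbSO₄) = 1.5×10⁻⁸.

Each salt precipitates once Q = Ksp for that salt.
For PbI₂: [Pb²⁺] = (Ksp/[I⁻]^2) = 1.0×10⁻⁴ M
For PbSO₄: [Pb²⁺] = (Ksp/[SO₄²⁻]) = 1.0×10⁻⁶ M
PbSO₄ requires the lower [Pb²⁺], so it precipitates first.

PbSO₄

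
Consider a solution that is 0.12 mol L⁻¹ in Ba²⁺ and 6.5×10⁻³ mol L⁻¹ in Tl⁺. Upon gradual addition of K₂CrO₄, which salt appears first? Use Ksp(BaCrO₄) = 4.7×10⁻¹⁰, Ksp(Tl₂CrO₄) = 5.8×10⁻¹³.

The threshold for precipitation is Q = Ksp.
For BaCrO₄: [CrO₄²⁻] = (Ksp/[Ba²⁺]) = 3.9×10⁻⁹ mol L⁻¹
For Tl₂CrO₄: [CrO₄²⁻] = (Ksp/[Tl⁺]^2) = 1.4×10⁻⁸ mol L⁻¹
BaCrO₄ requires the lower [CrO₄²⁻], so it precipitates first.

BaCrO₄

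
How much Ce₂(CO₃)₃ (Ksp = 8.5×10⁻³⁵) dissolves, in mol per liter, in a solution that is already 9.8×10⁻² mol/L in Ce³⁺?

6.9×10⁻¹² M

Ce₂(CO₃)₃(s) ⇌ 2 Ce³⁺(aq) + 3 CO₃²⁻(aq)
The solution already contains Ce³⁺ at 9.8×10⁻² mol/L. Let s be the molar solubility of Ce₂(CO₃)₃.
[Ce³⁺] ≈ 9.8×10⁻² mol/L (common ion dominates); [CO₃²⁻] = 3s.
Ksp = [Ce³⁺]^2[CO₃²⁻]^3 = (9.8×10⁻²)^2(3s)^3
(3s)^3 = 8.5×10⁻³⁵ / (9.8×10⁻²)^2 = 8.9×10⁻³³
s = 6.9×10⁻¹² mol/L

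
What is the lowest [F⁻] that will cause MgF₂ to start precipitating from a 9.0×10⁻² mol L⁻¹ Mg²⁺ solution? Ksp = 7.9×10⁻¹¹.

Precipitation of each salt begins when its ion product equals Ksp.
MgF₂(s) ⇌ Mg²⁺(aq) + 2 F⁻(aq)
Ksp = [Mg²⁺][F⁻]^2 = [F⁻]^2(9.0×10⁻²)
[F⁻]^2 = 7.9×10⁻¹¹ / (9.0×10⁻²) = 8.8×10⁻¹⁰
[F⁻] = 3.0×10⁻⁵ mol L⁻¹

3.0×10⁻⁵ M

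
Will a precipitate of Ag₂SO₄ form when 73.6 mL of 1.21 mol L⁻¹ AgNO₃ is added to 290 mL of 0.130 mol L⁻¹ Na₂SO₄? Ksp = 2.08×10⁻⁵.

Yes

The combined volume is 363.6 mL.
[Ag⁺] = (1.21)(73.6)/363.6 = 0.245 mol L⁻¹
[SO₄²⁻] = (0.130)(290)/363.6 = 0.104 mol L⁻¹
Q = [Ag⁺]^2[SO₄²⁻] = 6.22×10⁻³
Since Q (6.22×10⁻³) exceeds Ksp (2.08×10⁻⁵), Ag₂SO₄ will precipitate.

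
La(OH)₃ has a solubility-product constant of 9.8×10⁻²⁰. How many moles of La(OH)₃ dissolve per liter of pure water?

La(OH)₃(s) ⇌ La³⁺(aq) + 3 OH⁻(aq)
Let s be the molar solubility. Then [La³⁺] = s and [OH⁻] = 3s.
Ksp = [La³⁺][OH⁻]^3 = s · (3s)^3 = 27s^4
27s^4 = 9.8×10⁻²⁰  ⇒  s^4 = 3.6×10⁻²¹
s = 7.8×10⁻⁶ mol L⁻¹

7.8×10⁻⁶ M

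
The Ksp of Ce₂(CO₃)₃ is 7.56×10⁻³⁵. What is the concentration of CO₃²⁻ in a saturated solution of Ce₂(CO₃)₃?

Ce₂(CO₃)₃(s) ⇌ 2 Ce³⁺(aq) + 3 CO₃²⁻(aq)
For each mole of Ce₂(CO₃)₃ that dissolves per liter, [Ce³⁺] = 2s and [CO₃²⁻] = 3s; let s denote this solubility.
Ksp = [Ce³⁺]^2[CO₃²⁻]^3 = (2s)^2 · (3s)^3 = 108s^5 = 7.56×10⁻³⁵
s = 5.88×10⁻⁸ mol/L
[CO₃²⁻] = 3s = 1.76×10⁻⁷ mol/L

1.76×10⁻⁷ M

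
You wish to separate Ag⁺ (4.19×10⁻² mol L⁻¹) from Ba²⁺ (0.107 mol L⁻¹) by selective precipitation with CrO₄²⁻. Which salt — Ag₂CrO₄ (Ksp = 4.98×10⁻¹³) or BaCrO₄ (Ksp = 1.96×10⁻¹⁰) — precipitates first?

Ag₂CrO₄

Each salt precipitates once Q = Ksp for that salt.
For Ag₂CrO₄: [CrO₄²⁻] = (Ksp/[Ag⁺]^2) = 2.84×10⁻¹⁰ mol L⁻¹
For BaCrO₄: [CrO₄²⁻] = (Ksp/[Ba²⁺]) = 1.83×10⁻⁹ mol L⁻¹
Since Ag₂CrO₄ needs less CrO₄²⁻ to reach saturation, it precipitates first.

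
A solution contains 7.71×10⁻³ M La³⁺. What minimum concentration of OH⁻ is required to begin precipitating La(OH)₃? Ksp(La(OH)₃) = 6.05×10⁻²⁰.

Precipitation of each salt begins when its ion product equals Ksp.
La(OH)₃(s) ⇌ La³⁺(aq) + 3 OH⁻(aq)
Ksp = [La³⁺][OH⁻]^3 = [OH⁻]^3(7.71×10⁻³)
[OH⁻]^3 = 6.05×10⁻²⁰ / (7.71×10⁻³) = 7.85×10⁻¹⁸
[OH⁻] = 1.99×10⁻⁶ M

1.99×10⁻⁶ M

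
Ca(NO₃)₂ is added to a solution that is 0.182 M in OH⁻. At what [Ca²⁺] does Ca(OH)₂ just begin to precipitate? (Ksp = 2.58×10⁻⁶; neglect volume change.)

A salt starts to precipitate once the ion product Q reaches its Ksp.
Ca(OH)₂(s) ⇌ Ca²⁺(aq) + 2 OH⁻(aq)
Ksp = [Ca²⁺][OH⁻]^2 = [Ca²⁺](0.182)^2
[Ca²⁺] = 2.58×10⁻⁶ / (0.182)^2 = 7.79×10⁻⁵
[Ca²⁺] = 7.79×10⁻⁵ M

7.79×10⁻⁵ M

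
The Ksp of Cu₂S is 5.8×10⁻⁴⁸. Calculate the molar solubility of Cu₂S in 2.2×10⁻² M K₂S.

Cu₂S(s) ⇌ 2 Cu⁺(aq) + S²⁻(aq)
The solution already contains S²⁻ at 2.2×10⁻² M. Let s be the molar solubility of Cu₂S.
[S²⁻] ≈ 2.2×10⁻² M (common ion dominates); [Cu⁺] = 2s.
Ksp = [Cu⁺]^2[S²⁻] = (2s)^2(2.2×10⁻²)
(2s)^2 = 5.8×10⁻⁴⁸ / (2.2×10⁻²) = 2.6×10⁻⁴⁶
s = 8.1×10⁻²⁴ M

8.1×10⁻²⁴ M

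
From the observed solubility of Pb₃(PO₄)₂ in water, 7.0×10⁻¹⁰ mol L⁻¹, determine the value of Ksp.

Pb₃(PO₄)₂(s) ⇌ 3 Pb²⁺(aq) + 2 PO₄³⁻(aq)
For each mole of Pb₃(PO₄)₂ that dissolves per liter, [Pb²⁺] = 3s and [PO₄³⁻] = 2s; let s denote this solubility.
Ksp = [Pb²⁺]^3[PO₄³⁻]^2 = (3s)^3 · (2s)^2 = 108s^5
Ksp = 108 × (7.0×10⁻¹⁰)^5 = 1.8×10⁻⁴⁴

Ksp = 1.8×10⁻⁴⁴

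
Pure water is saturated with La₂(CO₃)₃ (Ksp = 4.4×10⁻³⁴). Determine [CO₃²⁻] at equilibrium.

La₂(CO₃)₃(s) ⇌ 2 La³⁺(aq) + 3 CO₃²⁻(aq)
With molar solubility s: [La³⁺] = 2s, [CO₃²⁻] = 3s.
Ksp = [La³⁺]^2[CO₃²⁻]^3 = (2s)^2 · (3s)^3 = 108s^5 = 4.4×10⁻³⁴
s = 8.4×10⁻⁸ mol L⁻¹
[CO₃²⁻] = 3s = 2.5×10⁻⁷ mol L⁻¹

2.5×10⁻⁷ M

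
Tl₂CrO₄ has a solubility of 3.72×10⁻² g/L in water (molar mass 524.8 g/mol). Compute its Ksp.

Ksp = 1.42×10⁻¹²

Molar solubility s = (3.72×10⁻² g/L) / (524.8 g/mol) = 7.0884×10⁻⁵ mol/L
Tl₂CrO₄(s) ⇌ 2 Tl⁺(aq) + CrO₄²⁻(aq)
Let s be the molar solubility. Then [Tl⁺] = 2s and [CrO₄²⁻] = s.
Ksp = [Tl⁺]^2[CrO₄²⁻] = (2s)^2 · s = 4s^3
Ksp = 4 × (7.0884×10⁻⁵)^3 = 1.42×10⁻¹²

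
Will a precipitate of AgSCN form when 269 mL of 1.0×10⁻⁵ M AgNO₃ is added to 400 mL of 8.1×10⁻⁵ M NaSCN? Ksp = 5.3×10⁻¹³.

Yes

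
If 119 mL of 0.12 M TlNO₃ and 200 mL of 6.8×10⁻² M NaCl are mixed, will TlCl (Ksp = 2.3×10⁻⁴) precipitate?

Yes

After mixing, V = 119 mL + 200 mL = 319 mL.
[Tl⁺] = (0.12)(119)/319 = 4.5×10⁻² M
[Cl⁻] = (6.8×10⁻²)(200)/319 = 4.3×10⁻² M
Q = [Tl⁺][Cl⁻] = 1.9×10⁻³
Since Q (1.9×10⁻³) exceeds Ksp (2.3×10⁻⁴), TlCl will precipitate.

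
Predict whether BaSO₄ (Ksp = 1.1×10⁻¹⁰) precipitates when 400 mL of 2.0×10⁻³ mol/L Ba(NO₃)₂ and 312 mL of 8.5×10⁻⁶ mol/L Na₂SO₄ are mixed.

After mixing, V = 400 mL + 312 mL = 712 mL.
[Ba²⁺] = (2.0×10⁻³)(400)/712 = 1.1×10⁻³ mol/L
[SO₄²⁻] = (8.5×10⁻⁶)(312)/712 = 3.7×10⁻⁶ mol/L
Q = [Ba²⁺][SO₄²⁻] = 4.2×10⁻⁹
Since Q (4.2×10⁻⁹) exceeds Ksp (1.1×10⁻¹⁰), BaSO₄ will precipitate.

Yes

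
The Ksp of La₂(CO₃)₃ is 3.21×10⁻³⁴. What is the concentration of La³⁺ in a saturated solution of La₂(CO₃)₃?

1.57×10⁻⁷ M

La₂(CO₃)₃(s) ⇌ 2 La³⁺(aq) + 3 CO₃²⁻(aq)
With molar solubility s: [La³⁺] = 2s, [CO₃²⁻] = 3s.
Ksp = [La³⁺]^2[CO₃²⁻]^3 = (2s)^2 · (3s)^3 = 108s^5 = 3.21×10⁻³⁴
s = 7.85×10⁻⁸ M
[La³⁺] = 2s = 1.57×10⁻⁷ M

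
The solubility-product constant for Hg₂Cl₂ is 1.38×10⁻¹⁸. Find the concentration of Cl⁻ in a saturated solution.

1.40×10⁻⁶ M

Hg₂Cl₂(s) ⇌ Hg₂²⁺(aq) + 2 Cl⁻(aq)
With molar solubility s: [Hg₂²⁺] = s, [Cl⁻] = 2s.
Ksp = [Hg₂²⁺][Cl⁻]^2 = s · (2s)^2 = 4s^3 = 1.38×10⁻¹⁸
s = 7.01×10⁻⁷ mol L⁻¹
[Cl⁻] = 2s = 1.40×10⁻⁶ mol L⁻¹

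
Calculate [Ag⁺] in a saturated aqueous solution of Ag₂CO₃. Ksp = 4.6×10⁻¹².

2.1×10⁻⁴ M

Ag₂CO₃(s) ⇌ 2 Ag⁺(aq) + CO₃²⁻(aq)
For each mole of Ag₂CO₃ that dissolves per liter, [Ag⁺] = 2s and [CO₃²⁻] = s; let s denote this solubility.
Ksp = [Ag⁺]^2[CO₃²⁻] = (2s)^2 · s = 4s^3 = 4.6×10⁻¹²
s = 1.0×10⁻⁴ M
[Ag⁺] = 2s = 2.1×10⁻⁴ M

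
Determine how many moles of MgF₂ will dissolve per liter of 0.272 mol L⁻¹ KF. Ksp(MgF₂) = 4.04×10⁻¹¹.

5.46×10⁻¹⁰ M

MgF₂(s) ⇌ Mg²⁺(aq) + 2 F⁻(aq)
F⁻ is already present at 0.272 mol L⁻¹. If s mol/L of MgF₂ dissolves, [Mg²⁺] = s while [F⁻] ≈ 0.272 mol L⁻¹.
Ksp = [Mg²⁺][F⁻]^2 = s(0.272)^2
s = 4.04×10⁻¹¹ / (0.272)^2 = 5.46×10⁻¹⁰
s = 5.46×10⁻¹⁰ mol L⁻¹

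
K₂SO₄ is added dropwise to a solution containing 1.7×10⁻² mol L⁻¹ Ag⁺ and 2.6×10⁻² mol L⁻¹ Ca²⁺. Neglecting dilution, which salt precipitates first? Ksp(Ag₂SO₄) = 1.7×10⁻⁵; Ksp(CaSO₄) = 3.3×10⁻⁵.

CaSO₄

The threshold for precipitation is Q = Ksp.
For Ag₂SO₄: [SO₄²⁻] = (Ksp/[Ag⁺]^2) = 5.9×10⁻² mol L⁻¹
For CaSO₄: [SO₄²⁻] = (Ksp/[Ca²⁺]) = 1.3×10⁻³ mol L⁻¹
The smaller threshold [SO₄²⁻] is reached first, so CaSO₄ precipitates first.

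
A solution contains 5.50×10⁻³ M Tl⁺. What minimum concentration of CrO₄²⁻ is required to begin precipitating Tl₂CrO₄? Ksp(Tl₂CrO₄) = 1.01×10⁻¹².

3.34×10⁻⁸ M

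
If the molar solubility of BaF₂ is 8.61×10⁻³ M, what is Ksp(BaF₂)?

BaF₂(s) ⇌ Ba²⁺(aq) + 2 F⁻(aq)
If s mol/L of BaF₂ dissolves, [Ba²⁺] = s and [F⁻] = 2s.
Ksp = [Ba²⁺][F⁻]^2 = s · (2s)^2 = 4s^3
Ksp = 4 × (8.61×10⁻³)^3 = 2.55×10⁻⁶

Ksp = 2.55×10⁻⁶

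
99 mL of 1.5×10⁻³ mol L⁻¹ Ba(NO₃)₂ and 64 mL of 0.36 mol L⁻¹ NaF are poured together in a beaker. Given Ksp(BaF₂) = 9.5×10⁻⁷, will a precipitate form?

After mixing, V = 99 mL + 64 mL = 163 mL.
[Ba²⁺] = (1.5×10⁻³)(99)/163 = 9.1×10⁻⁴ mol L⁻¹
[F⁻] = (0.36)(64)/163 = 0.14 mol L⁻¹
Q = [Ba²⁺][F⁻]^2 = 1.8×10⁻⁵
Q = 1.8×10⁻⁵ > Ksp = 9.5×10⁻⁷, so the solution is supersaturated and BaF₂ precipitates.

Yes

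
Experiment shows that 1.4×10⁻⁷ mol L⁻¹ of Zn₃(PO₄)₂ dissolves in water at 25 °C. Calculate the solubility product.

Ksp = 5.8×10⁻³³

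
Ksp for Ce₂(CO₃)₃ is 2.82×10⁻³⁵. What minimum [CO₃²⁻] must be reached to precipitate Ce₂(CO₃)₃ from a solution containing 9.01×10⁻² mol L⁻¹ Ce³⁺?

1.51×10⁻¹¹ M

The threshold for precipitation is Q = Ksp.
Ce₂(CO₃)₃(s) ⇌ 2 Ce³⁺(aq) + 3 CO₃²⁻(aq)
Ksp = [Ce³⁺]^2[CO₃²⁻]^3 = [CO₃²⁻]^3(9.01×10⁻²)^2
[CO₃²⁻]^3 = 2.82×10⁻³⁵ / (9.01×10⁻²)^2 = 3.47×10⁻³³
[CO₃²⁻] = 1.51×10⁻¹¹ mol L⁻¹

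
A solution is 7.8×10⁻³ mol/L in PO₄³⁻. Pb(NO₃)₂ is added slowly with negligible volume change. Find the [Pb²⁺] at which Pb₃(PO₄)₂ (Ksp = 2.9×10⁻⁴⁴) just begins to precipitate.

7.8×10⁻¹⁴ M

Each salt precipitates once Q = Ksp for that salt.
Pb₃(PO₄)₂(s) ⇌ 3 Pb²⁺(aq) + 2 PO₄³⁻(aq)
Ksp = [Pb²⁺]^3[PO₄³⁻]^2 = [Pb²⁺]^3(7.8×10⁻³)^2
[Pb²⁺]^3 = 2.9×10⁻⁴⁴ / (7.8×10⁻³)^2 = 4.8×10⁻⁴⁰
[Pb²⁺] = 7.8×10⁻¹⁴ mol/L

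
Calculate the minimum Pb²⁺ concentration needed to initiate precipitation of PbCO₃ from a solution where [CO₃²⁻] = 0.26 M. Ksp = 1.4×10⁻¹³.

Each salt precipitates once Q = Ksp for that salt.
PbCO₃(s) ⇌ Pb²⁺(aq) + CO₃²⁻(aq)
Ksp = [Pb²⁺][CO₃²⁻] = [Pb²⁺](0.26)
[Pb²⁺] = 1.4×10⁻¹³ / (0.26) = 5.4×10⁻¹³
[Pb²⁺] = 5.4×10⁻¹³ M

5.4×10⁻¹³ M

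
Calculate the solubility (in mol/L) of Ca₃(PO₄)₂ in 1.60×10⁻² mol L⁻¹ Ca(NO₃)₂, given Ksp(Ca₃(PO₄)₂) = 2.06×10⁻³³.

1.12×10⁻¹⁴ M

Ca₃(PO₄)₂(s) ⇌ 3 Ca²⁺(aq) + 2 PO₄³⁻(aq)
With Ca²⁺ already at 1.60×10⁻² mol L⁻¹ and s small, take [Ca²⁺] ≈ 1.60×10⁻² mol L⁻¹ and [PO₄³⁻] = 2s.
Ksp = [Ca²⁺]^3[PO₄³⁻]^2 = (1.60×10⁻²)^3(2s)^2
(2s)^2 = 2.06×10⁻³³ / (1.60×10⁻²)^3 = 5.03×10⁻²⁸
s = 1.12×10⁻¹⁴ mol L⁻¹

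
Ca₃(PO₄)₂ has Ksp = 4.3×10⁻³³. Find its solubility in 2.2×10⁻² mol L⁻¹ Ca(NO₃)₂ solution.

Ca₃(PO₄)₂(s) ⇌ 3 Ca²⁺(aq) + 2 PO₄³⁻(aq)
With Ca²⁺ already at 2.2×10⁻² mol L⁻¹ and s small, take [Ca²⁺] ≈ 2.2×10⁻² mol L⁻¹ and [PO₄³⁻] = 2s.
Ksp = [Ca²⁺]^3[PO₄³⁻]^2 = (2.2×10⁻²)^3(2s)^2
(2s)^2 = 4.3×10⁻³³ / (2.2×10⁻²)^3 = 4.0×10⁻²⁸
s = 1.0×10⁻¹⁴ mol L⁻¹

1.0×10⁻¹⁴ M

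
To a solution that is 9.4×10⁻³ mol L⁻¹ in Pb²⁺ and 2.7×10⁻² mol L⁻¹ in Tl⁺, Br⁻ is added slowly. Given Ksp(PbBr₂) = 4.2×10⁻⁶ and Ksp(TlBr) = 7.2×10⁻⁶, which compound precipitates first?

TlBr

Precipitation begins when Q = Ksp.
For PbBr₂: [Br⁻] = (Ksp/[Pb²⁺])^(1/2) = 2.1×10⁻² mol L⁻¹
For TlBr: [Br⁻] = (Ksp/[Tl⁺]) = 2.7×10⁻⁴ mol L⁻¹
The smaller threshold [Br⁻] is reached first, so TlBr precipitates first.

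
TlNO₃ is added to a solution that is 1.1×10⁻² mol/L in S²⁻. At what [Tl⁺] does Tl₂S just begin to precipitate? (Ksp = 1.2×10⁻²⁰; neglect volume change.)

1.0×10⁻⁹ M

A salt starts to precipitate once the ion product Q reaches its Ksp.
Tl₂S(s) ⇌ 2 Tl⁺(aq) + S²⁻(aq)
Ksp = [Tl⁺]^2[S²⁻] = [Tl⁺]^2(1.1×10⁻²)
[Tl⁺]^2 = 1.2×10⁻²⁰ / (1.1×10⁻²) = 1.1×10⁻¹⁸
[Tl⁺] = 1.0×10⁻⁹ mol/L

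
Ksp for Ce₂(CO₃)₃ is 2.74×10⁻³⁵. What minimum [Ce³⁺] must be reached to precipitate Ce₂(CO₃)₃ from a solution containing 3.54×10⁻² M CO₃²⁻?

Precipitation of each salt begins when its ion product equals Ksp.
Ce₂(CO₃)₃(s) ⇌ 2 Ce³⁺(aq) + 3 CO₃²⁻(aq)
Ksp = [Ce³⁺]^2[CO₃²⁻]^3 = [Ce³⁺]^2(3.54×10⁻²)^3
[Ce³⁺]^2 = 2.74×10⁻³⁵ / (3.54×10⁻²)^3 = 6.18×10⁻³¹
[Ce³⁺] = 7.86×10⁻¹⁶ M

7.86×10⁻¹⁶ M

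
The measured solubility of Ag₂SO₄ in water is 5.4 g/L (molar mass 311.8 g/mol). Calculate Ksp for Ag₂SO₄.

Convert to molarity: s = 5.4 / 311.8 = 1.732×10⁻² mol/L
Ag₂SO₄(s) ⇌ 2 Ag⁺(aq) + SO₄²⁻(aq)
If s mol/L of Ag₂SO₄ dissolves, [Ag⁺] = 2s and [SO₄²⁻] = s.
Ksp = [Ag⁺]^2[SO₄²⁻] = (2s)^2 · s = 4s^3
Ksp = 4 × (1.732×10⁻²)^3 = 2.1×10⁻⁵

Ksp = 2.1×10⁻⁵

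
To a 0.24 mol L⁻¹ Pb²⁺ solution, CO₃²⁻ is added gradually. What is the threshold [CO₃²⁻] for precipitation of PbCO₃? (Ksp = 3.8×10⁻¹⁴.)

1.6×10⁻¹³ M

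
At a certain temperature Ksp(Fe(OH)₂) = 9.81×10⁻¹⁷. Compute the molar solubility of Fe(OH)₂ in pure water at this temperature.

2.91×10⁻⁶ M

Fe(OH)₂(s) ⇌ Fe²⁺(aq) + 2 OH⁻(aq)
If s mol/L of Fe(OH)₂ dissolves, [Fe²⁺] = s and [OH⁻] = 2s.
Ksp = [Fe²⁺][OH⁻]^2 = s · (2s)^2 = 4s^3
4s^3 = 9.81×10⁻¹⁷  ⇒  s^3 = 2.45×10⁻¹⁷
s = 2.91×10⁻⁶ mol L⁻¹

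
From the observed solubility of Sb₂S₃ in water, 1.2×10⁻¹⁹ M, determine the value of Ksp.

Sb₂S₃(s) ⇌ 2 Sb³⁺(aq) + 3 S²⁻(aq)
If s mol/L of Sb₂S₃ dissolves, [Sb³⁺] = 2s and [S²⁻] = 3s.
Ksp = [Sb³⁺]^2[S²⁻]^3 = (2s)^2 · (3s)^3 = 108s^5
Ksp = 108 × (1.2×10⁻¹⁹)^5 = 2.7×10⁻⁹³

Ksp = 2.7×10⁻⁹³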